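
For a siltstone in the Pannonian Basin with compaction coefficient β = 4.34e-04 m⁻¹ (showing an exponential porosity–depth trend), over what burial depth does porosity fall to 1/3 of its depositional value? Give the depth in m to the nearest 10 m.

Working in km (1 km = 1000 m; β in km⁻¹ = β in m⁻¹ × 1000):
phi/phi₀ = 1/3 ⇒ exp(−β·Z) = 1/3 ⇒ Z = ln(3) / β
Z = 1.0986 / 0.434 = 2.531 km

2530 m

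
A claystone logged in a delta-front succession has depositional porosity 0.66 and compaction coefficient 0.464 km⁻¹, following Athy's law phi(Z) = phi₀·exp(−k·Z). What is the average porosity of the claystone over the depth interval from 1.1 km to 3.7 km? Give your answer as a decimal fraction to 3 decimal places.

0.230

⟨phi⟩ = (1/(Z₂−Z₁)) ∫ phi₀ e^(−kZ) dZ = phi₀·(e^(−k·Z₁) − e^(−k·Z₂)) / (k·(Z₂−Z₁))
e^(−0.464×1.1) = 0.6003; e^(−0.464×3.7) = 0.1796
⟨phi⟩ = 0.66 × (0.6003 − 0.1796) / (0.464 × 2.6) = 0.66 × 0.3487 = 0.2301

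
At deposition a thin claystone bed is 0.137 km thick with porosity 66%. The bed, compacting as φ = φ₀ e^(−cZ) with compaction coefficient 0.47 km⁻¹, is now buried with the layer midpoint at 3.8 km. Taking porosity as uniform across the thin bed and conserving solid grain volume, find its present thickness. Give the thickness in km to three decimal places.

Porosity at 3.8 km: φ = 0.66·exp(−0.47×3.8) = 0.1106
Solid-volume conservation: h(1−φ) = h₀(1−φ₀) ⇒ h = h₀·(1−φ₀)/(1−φ)
h = 0.137 × (1 − 0.66)/(1 − 0.1106) = 0.137 × 0.3823 = 0.0524 km

0.052 km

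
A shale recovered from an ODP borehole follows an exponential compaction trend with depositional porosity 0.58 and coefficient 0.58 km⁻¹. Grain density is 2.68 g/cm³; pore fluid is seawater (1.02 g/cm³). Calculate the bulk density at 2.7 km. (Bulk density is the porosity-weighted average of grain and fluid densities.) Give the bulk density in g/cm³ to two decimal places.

Porosity at depth: n = 0.58·exp(−0.58×2.7) = 0.58×0.2089 = 0.1211
Bulk density: ρ_b = (1−n)ρ_g + n·ρ_f = 0.8789×2.68 + 0.1211×1.02
       = 2.355 + 0.124 = 2.479 g/cm³

2.48 g/cm³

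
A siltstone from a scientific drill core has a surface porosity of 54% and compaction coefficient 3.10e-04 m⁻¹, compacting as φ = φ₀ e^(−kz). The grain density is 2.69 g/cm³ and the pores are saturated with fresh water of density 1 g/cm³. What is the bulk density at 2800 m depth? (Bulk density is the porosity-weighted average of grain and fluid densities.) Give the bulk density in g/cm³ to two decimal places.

2.31 g/cm³

Working in km (1 km = 1000 m; k in km⁻¹ = k in m⁻¹ × 1000):
Porosity at depth: φ = 0.54·exp(−0.31×2.8) = 0.54×0.4198 = 0.2267
Bulk density: ρ_b = (1−φ)ρ_g + φ·ρ_f = 0.7733×2.69 + 0.2267×1
       = 2.080 + 0.227 = 2.307 g/cm³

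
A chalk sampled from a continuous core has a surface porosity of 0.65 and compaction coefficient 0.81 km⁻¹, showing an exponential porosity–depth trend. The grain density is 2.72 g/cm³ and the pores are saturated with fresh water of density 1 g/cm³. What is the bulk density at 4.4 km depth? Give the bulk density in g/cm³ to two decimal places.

2.69 g/cm³

Porosity at depth: n = 0.65·exp(−0.81×4.4) = 0.65×0.0283 = 0.0184
Bulk density: ρ_b = (1−n)ρ_g + n·ρ_f = 0.9816×2.72 + 0.0184×1
       = 2.670 + 0.018 = 2.688 g/cm³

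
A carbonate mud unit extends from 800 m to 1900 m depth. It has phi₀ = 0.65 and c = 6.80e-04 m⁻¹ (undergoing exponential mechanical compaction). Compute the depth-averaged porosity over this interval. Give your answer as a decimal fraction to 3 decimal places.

Working in km (1 km = 1000 m; c in km⁻¹ = c in m⁻¹ × 1000):
⟨phi⟩ = (1/(z₂−z₁)) ∫ phi₀ e^(−cz) dz = phi₀·(e^(−c·z₁) − e^(−c·z₂)) / (c·(z₂−z₁))
e^(−0.68×0.8) = 0.5804; e^(−0.68×1.9) = 0.2747
⟨phi⟩ = 0.65 × (0.5804 − 0.2747) / (0.68 × 1.1) = 0.65 × 0.4087 = 0.2656

0.266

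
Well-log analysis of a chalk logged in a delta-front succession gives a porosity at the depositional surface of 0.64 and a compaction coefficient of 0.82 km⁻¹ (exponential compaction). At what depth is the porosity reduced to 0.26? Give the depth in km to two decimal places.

Invert Athy's law: d = ln(phi₀/phi) / k
d = ln(0.64/0.26) / 0.82 = ln(2.462) / 0.82 = 0.9008 / 0.82 = 1.099 km

1.10 km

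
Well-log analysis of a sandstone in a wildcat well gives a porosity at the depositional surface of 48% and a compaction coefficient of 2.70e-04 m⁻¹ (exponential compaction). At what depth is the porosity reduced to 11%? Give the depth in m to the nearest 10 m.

5460 m

Working in km (1 km = 1000 m; β in km⁻¹ = β in m⁻¹ × 1000):
Invert Athy's law: Z = ln(φ₀/φ) / β
Z = ln(0.48/0.11) / 0.27 = ln(4.364) / 0.27 = 1.4733 / 0.27 = 5.457 km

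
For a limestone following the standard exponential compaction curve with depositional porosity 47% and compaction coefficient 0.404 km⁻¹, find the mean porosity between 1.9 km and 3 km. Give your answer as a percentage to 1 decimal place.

⟨φ⟩ = (1/(d₂−d₁)) ∫ φ₀ e^(−kd) dd = φ₀·(e^(−k·d₁) − e^(−k·d₂)) / (k·(d₂−d₁))
e^(−0.404×1.9) = 0.4641; e^(−0.404×3) = 0.2976
⟨φ⟩ = 0.47 × (0.4641 − 0.2976) / (0.404 × 1.1) = 0.47 × 0.3747 = 0.1761

17.6%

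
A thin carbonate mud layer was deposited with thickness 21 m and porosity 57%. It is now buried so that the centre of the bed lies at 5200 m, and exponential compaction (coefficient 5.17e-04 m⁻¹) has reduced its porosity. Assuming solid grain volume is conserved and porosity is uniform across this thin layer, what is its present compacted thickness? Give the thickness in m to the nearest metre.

9 m

Working in km (1 km = 1000 m; β in km⁻¹ = β in m⁻¹ × 1000):
Porosity at 5.2 km: phi = 0.57·exp(−0.517×5.2) = 0.0388
Solid-volume conservation: h(1−phi) = h₀(1−phi₀) ⇒ h = h₀·(1−phi₀)/(1−phi)
h = 0.021 × (1 − 0.57)/(1 − 0.0388) = 0.021 × 0.4473 = 0.0094 km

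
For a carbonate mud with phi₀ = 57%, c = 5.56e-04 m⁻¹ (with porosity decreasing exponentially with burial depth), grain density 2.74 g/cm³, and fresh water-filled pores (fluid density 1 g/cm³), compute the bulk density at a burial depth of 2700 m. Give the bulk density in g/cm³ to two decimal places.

Working in km (1 km = 1000 m; c in km⁻¹ = c in m⁻¹ × 1000):
Porosity at depth: phi = 0.57·exp(−0.556×2.7) = 0.57×0.2229 = 0.1270
Bulk density: ρ_b = (1−phi)ρ_g + phi·ρ_f = 0.8730×2.74 + 0.1270×1
       = 2.392 + 0.127 = 2.519 g/cm³

2.52 g/cm³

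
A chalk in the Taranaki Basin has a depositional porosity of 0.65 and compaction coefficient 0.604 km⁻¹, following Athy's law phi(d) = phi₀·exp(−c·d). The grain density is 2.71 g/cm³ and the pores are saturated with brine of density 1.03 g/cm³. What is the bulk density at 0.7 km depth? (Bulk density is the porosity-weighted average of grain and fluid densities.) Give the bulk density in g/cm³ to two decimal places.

1.99 g/cm³

Porosity at depth: phi = 0.65·exp(−0.604×0.7) = 0.65×0.6552 = 0.4259
Bulk density: ρ_b = (1−phi)ρ_g + phi·ρ_f = 0.5741×2.71 + 0.4259×1.03
       = 1.556 + 0.439 = 1.995 g/cm³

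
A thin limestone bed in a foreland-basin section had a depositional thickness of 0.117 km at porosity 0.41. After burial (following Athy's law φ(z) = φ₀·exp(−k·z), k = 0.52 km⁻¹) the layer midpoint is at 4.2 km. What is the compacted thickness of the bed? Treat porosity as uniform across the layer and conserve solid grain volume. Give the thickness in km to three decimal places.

0.072 km

Porosity at 4.2 km: φ = 0.41·exp(−0.52×4.2) = 0.0462
Solid-volume conservation: h(1−φ) = h₀(1−φ₀) ⇒ h = h₀·(1−φ₀)/(1−φ)
h = 0.117 × (1 − 0.41)/(1 − 0.0462) = 0.117 × 0.6186 = 0.0724 km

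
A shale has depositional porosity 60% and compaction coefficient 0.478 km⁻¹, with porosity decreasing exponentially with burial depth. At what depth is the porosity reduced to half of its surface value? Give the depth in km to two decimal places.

n/n₀ = 1/2 ⇒ exp(−β·Z) = 1/2 ⇒ Z = ln(2) / β
Z = 0.6931 / 0.478 = 1.450 km

1.45 km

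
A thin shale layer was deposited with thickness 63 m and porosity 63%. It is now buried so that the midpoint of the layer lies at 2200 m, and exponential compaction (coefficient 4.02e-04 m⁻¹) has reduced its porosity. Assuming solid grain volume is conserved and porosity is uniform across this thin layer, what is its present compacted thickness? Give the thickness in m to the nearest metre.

32 m

Working in km (1 km = 1000 m; β in km⁻¹ = β in m⁻¹ × 1000):
Porosity at 2.2 km: n = 0.63·exp(−0.402×2.2) = 0.2602
Solid-volume conservation: h(1−n) = h₀(1−n₀) ⇒ h = h₀·(1−n₀)/(1−n)
h = 0.063 × (1 − 0.63)/(1 − 0.2602) = 0.063 × 0.5001 = 0.0315 km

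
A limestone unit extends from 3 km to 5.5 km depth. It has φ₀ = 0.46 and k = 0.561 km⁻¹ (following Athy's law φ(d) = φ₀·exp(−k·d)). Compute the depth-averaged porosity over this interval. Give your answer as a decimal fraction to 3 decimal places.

⟨φ⟩ = (1/(d₂−d₁)) ∫ φ₀ e^(−kd) dd = φ₀·(e^(−k·d₁) − e^(−k·d₂)) / (k·(d₂−d₁))
e^(−0.561×3) = 0.1858; e^(−0.561×5.5) = 0.0457
⟨φ⟩ = 0.46 × (0.1858 − 0.0457) / (0.561 × 2.5) = 0.46 × 0.0999 = 0.0460

0.046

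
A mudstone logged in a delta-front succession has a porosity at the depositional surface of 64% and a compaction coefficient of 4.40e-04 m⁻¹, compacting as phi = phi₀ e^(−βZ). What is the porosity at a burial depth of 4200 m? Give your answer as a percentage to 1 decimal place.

10.1%

Working in km (1 km = 1000 m; β in km⁻¹ = β in m⁻¹ × 1000):
phi = phi₀·exp(−β·Z) = 0.64 × exp(−0.44 × 4.2) = 0.64 × exp(−1.848)
  = 0.64 × 0.1576 = 0.1008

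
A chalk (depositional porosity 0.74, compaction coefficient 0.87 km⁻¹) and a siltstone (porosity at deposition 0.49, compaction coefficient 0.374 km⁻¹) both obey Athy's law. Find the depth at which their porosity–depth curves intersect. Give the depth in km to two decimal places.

0.83 km

Set phi₀ₐ e^(−βₐd) = phi₀ᵦ e^(−βᵦd) ⇒ ln(phi₀ₐ/phi₀ᵦ) = (βₐ − βᵦ)·d
d = ln(0.74/0.49) / (0.87 − 0.374) = 0.4122 / 0.496 = 0.831 km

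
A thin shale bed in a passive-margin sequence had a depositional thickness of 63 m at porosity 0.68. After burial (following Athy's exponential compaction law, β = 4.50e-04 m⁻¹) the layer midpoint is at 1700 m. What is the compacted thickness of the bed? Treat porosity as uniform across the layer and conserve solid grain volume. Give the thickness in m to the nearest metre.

29 m

Working in km (1 km = 1000 m; β in km⁻¹ = β in m⁻¹ × 1000):
Porosity at 1.7 km: φ = 0.68·exp(−0.45×1.7) = 0.3164
Solid-volume conservation: h(1−φ) = h₀(1−φ₀) ⇒ h = h₀·(1−φ₀)/(1−φ)
h = 0.063 × (1 − 0.68)/(1 − 0.3164) = 0.063 × 0.4681 = 0.0295 km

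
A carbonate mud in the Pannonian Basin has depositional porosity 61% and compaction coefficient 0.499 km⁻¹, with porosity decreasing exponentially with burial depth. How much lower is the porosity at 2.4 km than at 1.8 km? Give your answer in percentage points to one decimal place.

n(1.8) = 0.61·e^(−0.499×1.8) = 0.2485
n(2.4) = 0.61·e^(−0.499×2.4) = 0.1842
Δn = 0.2485 − 0.1842 = 0.0643

6.4 percentage points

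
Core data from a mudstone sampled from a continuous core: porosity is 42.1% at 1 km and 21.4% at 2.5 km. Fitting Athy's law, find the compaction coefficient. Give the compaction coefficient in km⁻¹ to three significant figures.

Athy: n(z) = n₀ e^(−βz) ⇒ n₁/n₂ = e^{β(z₂−z₁)} ⇒ β = ln(n₁/n₂)/(z₂−z₁)
β = ln(0.421/0.214) / (2.5 − 1) = ln(1.967) / 1.5 = 0.6767 / 1.5 = 0.4511 km⁻¹

0.451 km⁻¹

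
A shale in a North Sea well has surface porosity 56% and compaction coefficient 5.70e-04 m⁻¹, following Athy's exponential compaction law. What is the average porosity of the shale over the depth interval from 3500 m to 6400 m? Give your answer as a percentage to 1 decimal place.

Working in km (1 km = 1000 m; β in km⁻¹ = β in m⁻¹ × 1000):
⟨n⟩ = (1/(d₂−d₁)) ∫ n₀ e^(−βd) dd = n₀·(e^(−β·d₁) − e^(−β·d₂)) / (β·(d₂−d₁))
e^(−0.57×3.5) = 0.1360; e^(−0.57×6.4) = 0.0260
⟨n⟩ = 0.56 × (0.1360 − 0.0260) / (0.57 × 2.9) = 0.56 × 0.0665 = 0.0373

3.7%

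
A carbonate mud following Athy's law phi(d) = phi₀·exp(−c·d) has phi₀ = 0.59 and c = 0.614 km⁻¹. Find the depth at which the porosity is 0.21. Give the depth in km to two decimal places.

Invert Athy's law: d = ln(phi₀/phi) / c
d = ln(0.59/0.21) / 0.614 = ln(2.81) / 0.614 = 1.0330 / 0.614 = 1.682 km

1.68 km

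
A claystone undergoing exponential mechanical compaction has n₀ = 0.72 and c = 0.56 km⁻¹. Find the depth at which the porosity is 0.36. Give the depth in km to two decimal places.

1.24 km

Invert Athy's law: d = ln(n₀/n) / c
d = ln(0.72/0.36) / 0.56 = ln(2) / 0.56 = 0.6931 / 0.56 = 1.238 km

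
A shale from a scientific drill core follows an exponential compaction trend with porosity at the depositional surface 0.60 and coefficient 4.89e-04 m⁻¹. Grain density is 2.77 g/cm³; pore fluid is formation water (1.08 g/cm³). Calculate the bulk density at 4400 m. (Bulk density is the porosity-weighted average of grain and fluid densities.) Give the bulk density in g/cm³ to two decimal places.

2.65 g/cm³

Working in km (1 km = 1000 m; c in km⁻¹ = c in m⁻¹ × 1000):
Porosity at depth: phi = 0.6·exp(−0.489×4.4) = 0.6×0.1163 = 0.0698
Bulk density: ρ_b = (1−phi)ρ_g + phi·ρ_f = 0.9302×2.77 + 0.0698×1.08
       = 2.577 + 0.075 = 2.652 g/cm³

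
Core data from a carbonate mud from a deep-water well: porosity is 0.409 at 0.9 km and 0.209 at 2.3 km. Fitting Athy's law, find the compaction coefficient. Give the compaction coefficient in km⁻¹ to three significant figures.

Athy: φ(d) = φ₀ e^(−βd) ⇒ φ₁/φ₂ = e^{β(d₂−d₁)} ⇒ β = ln(φ₁/φ₂)/(d₂−d₁)
β = ln(0.409/0.209) / (2.3 − 0.9) = ln(1.957) / 1.4 = 0.6714 / 1.4 = 0.4796 km⁻¹

0.480 km⁻¹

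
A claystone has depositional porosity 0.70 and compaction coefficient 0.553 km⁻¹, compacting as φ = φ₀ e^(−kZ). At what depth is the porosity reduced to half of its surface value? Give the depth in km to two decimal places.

φ/φ₀ = 1/2 ⇒ exp(−k·Z) = 1/2 ⇒ Z = ln(2) / k
Z = 0.6931 / 0.553 = 1.253 km

1.25 km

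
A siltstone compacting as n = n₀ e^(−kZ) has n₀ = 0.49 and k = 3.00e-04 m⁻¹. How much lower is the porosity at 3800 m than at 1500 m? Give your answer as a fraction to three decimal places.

Working in km (1 km = 1000 m; k in km⁻¹ = k in m⁻¹ × 1000):
n(1.5) = 0.49·e^(−0.3×1.5) = 0.3124
n(3.8) = 0.49·e^(−0.3×3.8) = 0.1567
Δn = 0.3124 − 0.1567 = 0.1557

0.156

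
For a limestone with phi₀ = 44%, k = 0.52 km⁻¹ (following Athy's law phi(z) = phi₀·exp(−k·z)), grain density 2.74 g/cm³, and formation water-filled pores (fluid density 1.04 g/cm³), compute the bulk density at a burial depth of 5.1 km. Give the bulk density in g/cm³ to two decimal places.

Porosity at depth: phi = 0.44·exp(−0.52×5.1) = 0.44×0.0705 = 0.0310
Bulk density: ρ_b = (1−phi)ρ_g + phi·ρ_f = 0.9690×2.74 + 0.0310×1.04
       = 2.655 + 0.032 = 2.687 g/cm³

2.69 g/cm³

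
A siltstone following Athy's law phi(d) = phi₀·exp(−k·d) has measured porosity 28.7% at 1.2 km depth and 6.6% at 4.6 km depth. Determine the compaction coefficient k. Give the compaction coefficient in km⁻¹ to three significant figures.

Athy: phi(d) = phi₀ e^(−kd) ⇒ phi₁/phi₂ = e^{k(d₂−d₁)} ⇒ k = ln(phi₁/phi₂)/(d₂−d₁)
k = ln(0.287/0.066) / (4.6 − 1.2) = ln(4.348) / 3.4 = 1.4698 / 3.4 = 0.4323 km⁻¹

0.432 km⁻¹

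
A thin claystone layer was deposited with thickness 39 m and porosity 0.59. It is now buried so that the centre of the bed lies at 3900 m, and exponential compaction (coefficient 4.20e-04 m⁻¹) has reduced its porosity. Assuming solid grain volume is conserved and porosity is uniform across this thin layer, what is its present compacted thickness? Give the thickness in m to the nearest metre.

Working in km (1 km = 1000 m; k in km⁻¹ = k in m⁻¹ × 1000):
Porosity at 3.9 km: φ = 0.59·exp(−0.42×3.9) = 0.1147
Solid-volume conservation: h(1−φ) = h₀(1−φ₀) ⇒ h = h₀·(1−φ₀)/(1−φ)
h = 0.039 × (1 − 0.59)/(1 − 0.1147) = 0.039 × 0.4631 = 0.0181 km

18 m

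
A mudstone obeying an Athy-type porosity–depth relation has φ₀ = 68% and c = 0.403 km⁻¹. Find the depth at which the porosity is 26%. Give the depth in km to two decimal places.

2.39 km

Invert Athy's law: z = ln(φ₀/φ) / c
z = ln(0.68/0.26) / 0.403 = ln(2.615) / 0.403 = 0.9614 / 0.403 = 2.386 km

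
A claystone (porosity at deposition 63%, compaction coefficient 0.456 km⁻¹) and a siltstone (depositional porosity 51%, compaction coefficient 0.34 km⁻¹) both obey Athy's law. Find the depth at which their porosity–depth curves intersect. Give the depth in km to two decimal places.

1.82 km

Set phi₀ₐ e^(−kₐZ) = phi₀ᵦ e^(−kᵦZ) ⇒ ln(phi₀ₐ/phi₀ᵦ) = (kₐ − kᵦ)·Z
Z = ln(0.63/0.51) / (0.456 − 0.34) = 0.2113 / 0.116 = 1.822 km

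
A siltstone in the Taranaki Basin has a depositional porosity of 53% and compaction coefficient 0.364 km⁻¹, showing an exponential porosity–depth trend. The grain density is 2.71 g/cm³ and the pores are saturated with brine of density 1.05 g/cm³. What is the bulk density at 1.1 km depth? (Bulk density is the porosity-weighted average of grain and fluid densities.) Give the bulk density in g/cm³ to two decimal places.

Porosity at depth: n = 0.53·exp(−0.364×1.1) = 0.53×0.6701 = 0.3551
Bulk density: ρ_b = (1−n)ρ_g + n·ρ_f = 0.6449×2.71 + 0.3551×1.05
       = 1.748 + 0.373 = 2.120 g/cm³

2.12 g/cm³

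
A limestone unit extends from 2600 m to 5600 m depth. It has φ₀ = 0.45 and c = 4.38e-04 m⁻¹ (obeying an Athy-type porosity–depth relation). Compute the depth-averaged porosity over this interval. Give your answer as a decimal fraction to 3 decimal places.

Working in km (1 km = 1000 m; c in km⁻¹ = c in m⁻¹ × 1000):
⟨φ⟩ = (1/(d₂−d₁)) ∫ φ₀ e^(−cd) dd = φ₀·(e^(−c·d₁) − e^(−c·d₂)) / (c·(d₂−d₁))
e^(−0.438×2.6) = 0.3202; e^(−0.438×5.6) = 0.0861
⟨φ⟩ = 0.45 × (0.3202 − 0.0861) / (0.438 × 3) = 0.45 × 0.1782 = 0.0802

0.080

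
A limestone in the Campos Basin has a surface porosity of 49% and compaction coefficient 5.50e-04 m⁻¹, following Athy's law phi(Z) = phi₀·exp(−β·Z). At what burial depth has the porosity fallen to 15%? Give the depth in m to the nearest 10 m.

2150 m

Working in km (1 km = 1000 m; β in km⁻¹ = β in m⁻¹ × 1000):
Invert Athy's law: Z = ln(phi₀/phi) / β
Z = ln(0.49/0.15) / 0.55 = ln(3.267) / 0.55 = 1.1838 / 0.55 = 2.152 km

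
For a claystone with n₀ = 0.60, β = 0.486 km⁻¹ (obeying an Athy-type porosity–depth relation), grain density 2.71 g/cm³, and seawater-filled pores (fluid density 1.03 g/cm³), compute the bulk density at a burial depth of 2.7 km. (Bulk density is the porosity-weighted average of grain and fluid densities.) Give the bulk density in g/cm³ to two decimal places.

2.44 g/cm³

Porosity at depth: n = 0.6·exp(−0.486×2.7) = 0.6×0.2692 = 0.1615
Bulk density: ρ_b = (1−n)ρ_g + n·ρ_f = 0.8385×2.71 + 0.1615×1.03
       = 2.272 + 0.166 = 2.439 g/cm³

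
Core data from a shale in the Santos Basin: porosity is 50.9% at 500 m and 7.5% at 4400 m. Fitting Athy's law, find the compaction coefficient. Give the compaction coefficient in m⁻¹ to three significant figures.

0.000491 m⁻¹

Working in km (1 km = 1000 m; k in km⁻¹ = k in m⁻¹ × 1000):
Athy: n(d) = n₀ e^(−kd) ⇒ n₁/n₂ = e^{k(d₂−d₁)} ⇒ k = ln(n₁/n₂)/(d₂−d₁)
k = ln(0.509/0.075) / (4.4 − 0.5) = ln(6.787) / 3.9 = 1.9150 / 3.9 = 0.491 km⁻¹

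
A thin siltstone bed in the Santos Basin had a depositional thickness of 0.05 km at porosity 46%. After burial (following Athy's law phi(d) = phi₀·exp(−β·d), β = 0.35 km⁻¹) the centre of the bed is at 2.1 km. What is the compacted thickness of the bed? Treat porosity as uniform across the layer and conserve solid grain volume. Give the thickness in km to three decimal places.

0.035 km

Porosity at 2.1 km: phi = 0.46·exp(−0.35×2.1) = 0.2206
Solid-volume conservation: h(1−phi) = h₀(1−phi₀) ⇒ h = h₀·(1−phi₀)/(1−phi)
h = 0.05 × (1 − 0.46)/(1 − 0.2206) = 0.05 × 0.6928 = 0.0346 km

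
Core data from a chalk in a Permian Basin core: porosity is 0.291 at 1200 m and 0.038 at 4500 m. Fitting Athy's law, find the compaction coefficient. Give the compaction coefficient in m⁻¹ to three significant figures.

0.000617 m⁻¹

Working in km (1 km = 1000 m; β in km⁻¹ = β in m⁻¹ × 1000):
Athy: phi(z) = phi₀ e^(−βz) ⇒ phi₁/phi₂ = e^{β(z₂−z₁)} ⇒ β = ln(phi₁/phi₂)/(z₂−z₁)
β = ln(0.291/0.038) / (4.5 − 1.2) = ln(7.658) / 3.3 = 2.0357 / 3.3 = 0.6169 km⁻¹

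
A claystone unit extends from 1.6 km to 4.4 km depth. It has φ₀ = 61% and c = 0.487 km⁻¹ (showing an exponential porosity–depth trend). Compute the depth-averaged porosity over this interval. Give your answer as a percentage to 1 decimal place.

⟨φ⟩ = (1/(Z₂−Z₁)) ∫ φ₀ e^(−cZ) dZ = φ₀·(e^(−c·Z₁) − e^(−c·Z₂)) / (c·(Z₂−Z₁))
e^(−0.487×1.6) = 0.4588; e^(−0.487×4.4) = 0.1173
⟨φ⟩ = 0.61 × (0.4588 − 0.1173) / (0.487 × 2.8) = 0.61 × 0.2504 = 0.1527

15.3%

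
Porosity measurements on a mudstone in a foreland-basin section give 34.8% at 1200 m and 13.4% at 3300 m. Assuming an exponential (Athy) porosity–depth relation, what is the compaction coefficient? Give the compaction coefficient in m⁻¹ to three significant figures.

0.000454 m⁻¹

Working in km (1 km = 1000 m; c in km⁻¹ = c in m⁻¹ × 1000):
Athy: n(z) = n₀ e^(−cz) ⇒ n₁/n₂ = e^{c(z₂−z₁)} ⇒ c = ln(n₁/n₂)/(z₂−z₁)
c = ln(0.348/0.134) / (3.3 − 1.2) = ln(2.597) / 2.1 = 0.9544 / 2.1 = 0.4545 km⁻¹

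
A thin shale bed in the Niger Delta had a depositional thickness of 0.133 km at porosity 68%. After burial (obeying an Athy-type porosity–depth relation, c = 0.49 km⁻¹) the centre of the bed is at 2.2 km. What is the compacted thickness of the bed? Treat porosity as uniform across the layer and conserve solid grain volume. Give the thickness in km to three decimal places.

Porosity at 2.2 km: phi = 0.68·exp(−0.49×2.2) = 0.2314
Solid-volume conservation: h(1−phi) = h₀(1−phi₀) ⇒ h = h₀·(1−phi₀)/(1−phi)
h = 0.133 × (1 − 0.68)/(1 − 0.2314) = 0.133 × 0.4163 = 0.0554 km

0.055 km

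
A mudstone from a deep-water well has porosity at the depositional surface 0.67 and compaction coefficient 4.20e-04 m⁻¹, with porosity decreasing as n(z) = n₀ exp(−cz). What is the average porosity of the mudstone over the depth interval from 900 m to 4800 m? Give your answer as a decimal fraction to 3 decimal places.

Working in km (1 km = 1000 m; c in km⁻¹ = c in m⁻¹ × 1000):
⟨n⟩ = (1/(z₂−z₁)) ∫ n₀ e^(−cz) dz = n₀·(e^(−c·z₁) − e^(−c·z₂)) / (c·(z₂−z₁))
e^(−0.42×0.9) = 0.6852; e^(−0.42×4.8) = 0.1332
⟨n⟩ = 0.67 × (0.6852 − 0.1332) / (0.42 × 3.9) = 0.67 × 0.3370 = 0.2258

0.226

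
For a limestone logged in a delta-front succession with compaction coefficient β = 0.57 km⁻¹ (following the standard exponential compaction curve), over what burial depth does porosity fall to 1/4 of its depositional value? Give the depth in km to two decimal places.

φ/φ₀ = 1/4 ⇒ exp(−β·Z) = 1/4 ⇒ Z = ln(4) / β
Z = 1.3863 / 0.57 = 2.432 km

2.43 km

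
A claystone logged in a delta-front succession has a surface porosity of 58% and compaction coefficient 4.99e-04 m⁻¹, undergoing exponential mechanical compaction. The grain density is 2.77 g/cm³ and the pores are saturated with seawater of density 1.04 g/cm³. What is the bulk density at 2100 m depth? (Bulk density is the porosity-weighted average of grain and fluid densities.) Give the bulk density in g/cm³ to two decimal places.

Working in km (1 km = 1000 m; c in km⁻¹ = c in m⁻¹ × 1000):
Porosity at depth: n = 0.58·exp(−0.499×2.1) = 0.58×0.3507 = 0.2034
Bulk density: ρ_b = (1−n)ρ_g + n·ρ_f = 0.7966×2.77 + 0.2034×1.04
       = 2.207 + 0.212 = 2.418 g/cm³

2.42 g/cm³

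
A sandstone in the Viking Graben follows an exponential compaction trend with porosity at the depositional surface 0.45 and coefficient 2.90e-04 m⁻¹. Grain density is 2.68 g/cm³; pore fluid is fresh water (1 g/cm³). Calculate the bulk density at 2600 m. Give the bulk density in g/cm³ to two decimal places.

Working in km (1 km = 1000 m; k in km⁻¹ = k in m⁻¹ × 1000):
Porosity at depth: φ = 0.45·exp(−0.29×2.6) = 0.45×0.4705 = 0.2117
Bulk density: ρ_b = (1−φ)ρ_g + φ·ρ_f = 0.7883×2.68 + 0.2117×1
       = 2.113 + 0.212 = 2.324 g/cm³

2.32 g/cm³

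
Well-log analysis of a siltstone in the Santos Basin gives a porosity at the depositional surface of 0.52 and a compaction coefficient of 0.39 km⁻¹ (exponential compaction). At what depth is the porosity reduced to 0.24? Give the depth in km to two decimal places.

Invert Athy's law: Z = ln(φ₀/φ) / c
Z = ln(0.52/0.24) / 0.39 = ln(2.167) / 0.39 = 0.7732 / 0.39 = 1.983 km

1.98 km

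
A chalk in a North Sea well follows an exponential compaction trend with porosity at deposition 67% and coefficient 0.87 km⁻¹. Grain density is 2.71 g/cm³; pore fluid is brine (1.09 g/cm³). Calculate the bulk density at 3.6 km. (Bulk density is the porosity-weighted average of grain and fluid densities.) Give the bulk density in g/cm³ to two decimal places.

Porosity at depth: n = 0.67·exp(−0.87×3.6) = 0.67×0.0436 = 0.0292
Bulk density: ρ_b = (1−n)ρ_g + n·ρ_f = 0.9708×2.71 + 0.0292×1.09
       = 2.631 + 0.032 = 2.663 g/cm³

2.66 g/cm³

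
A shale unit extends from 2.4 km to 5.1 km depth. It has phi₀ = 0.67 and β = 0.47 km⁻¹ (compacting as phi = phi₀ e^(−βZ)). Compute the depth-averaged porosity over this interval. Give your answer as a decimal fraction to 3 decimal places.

⟨phi⟩ = (1/(Z₂−Z₁)) ∫ phi₀ e^(−βZ) dZ = phi₀·(e^(−β·Z₁) − e^(−β·Z₂)) / (β·(Z₂−Z₁))
e^(−0.47×2.4) = 0.3237; e^(−0.47×5.1) = 0.0910
⟨phi⟩ = 0.67 × (0.3237 − 0.0910) / (0.47 × 2.7) = 0.67 × 0.1834 = 0.1229

0.123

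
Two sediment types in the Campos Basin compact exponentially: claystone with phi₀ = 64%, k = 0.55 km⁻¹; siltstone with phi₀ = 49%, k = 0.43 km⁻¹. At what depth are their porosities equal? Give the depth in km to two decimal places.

2.23 km

Set phi₀ₐ e^(−kₐZ) = phi₀ᵦ e^(−kᵦZ) ⇒ ln(phi₀ₐ/phi₀ᵦ) = (kₐ − kᵦ)·Z
Z = ln(0.64/0.49) / (0.55 − 0.43) = 0.2671 / 0.12 = 2.226 km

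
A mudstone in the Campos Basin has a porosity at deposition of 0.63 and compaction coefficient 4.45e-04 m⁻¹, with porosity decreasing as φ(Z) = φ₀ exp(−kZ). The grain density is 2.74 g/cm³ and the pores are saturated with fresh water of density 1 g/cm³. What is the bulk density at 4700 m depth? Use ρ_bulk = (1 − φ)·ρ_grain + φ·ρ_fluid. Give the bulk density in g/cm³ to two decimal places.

Working in km (1 km = 1000 m; k in km⁻¹ = k in m⁻¹ × 1000):
Porosity at depth: φ = 0.63·exp(−0.445×4.7) = 0.63×0.1235 = 0.0778
Bulk density: ρ_b = (1−φ)ρ_g + φ·ρ_f = 0.9222×2.74 + 0.0778×1
       = 2.527 + 0.078 = 2.605 g/cm³

2.60 g/cm³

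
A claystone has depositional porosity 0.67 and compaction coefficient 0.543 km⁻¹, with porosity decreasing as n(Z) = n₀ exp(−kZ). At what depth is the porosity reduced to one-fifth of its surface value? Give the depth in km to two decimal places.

2.96 km

n/n₀ = 1/5 ⇒ exp(−k·Z) = 1/5 ⇒ Z = ln(5) / k
Z = 1.6094 / 0.543 = 2.964 km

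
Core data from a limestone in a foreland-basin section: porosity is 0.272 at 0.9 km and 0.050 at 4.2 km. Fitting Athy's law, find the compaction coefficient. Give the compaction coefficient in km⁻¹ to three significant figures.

0.513 km⁻¹

Athy: n(d) = n₀ e^(−βd) ⇒ n₁/n₂ = e^{β(d₂−d₁)} ⇒ β = ln(n₁/n₂)/(d₂−d₁)
β = ln(0.272/0.05) / (4.2 − 0.9) = ln(5.44) / 3.3 = 1.6938 / 3.3 = 0.5133 km⁻¹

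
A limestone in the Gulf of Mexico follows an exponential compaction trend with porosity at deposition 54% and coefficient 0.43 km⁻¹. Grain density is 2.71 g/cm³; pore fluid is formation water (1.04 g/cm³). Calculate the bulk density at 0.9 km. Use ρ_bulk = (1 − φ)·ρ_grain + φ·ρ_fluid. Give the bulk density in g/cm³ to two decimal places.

Porosity at depth: phi = 0.54·exp(−0.43×0.9) = 0.54×0.6791 = 0.3667
Bulk density: ρ_b = (1−phi)ρ_g + phi·ρ_f = 0.6333×2.71 + 0.3667×1.04
       = 1.716 + 0.381 = 2.098 g/cm³

2.10 g/cm³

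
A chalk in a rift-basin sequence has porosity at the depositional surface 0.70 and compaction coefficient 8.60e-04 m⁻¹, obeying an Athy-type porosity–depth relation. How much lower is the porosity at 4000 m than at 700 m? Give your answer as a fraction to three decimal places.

Working in km (1 km = 1000 m; c in km⁻¹ = c in m⁻¹ × 1000):
phi(0.7) = 0.7·e^(−0.86×0.7) = 0.3834
phi(4) = 0.7·e^(−0.86×4) = 0.0224
Δphi = 0.3834 − 0.0224 = 0.3610

0.361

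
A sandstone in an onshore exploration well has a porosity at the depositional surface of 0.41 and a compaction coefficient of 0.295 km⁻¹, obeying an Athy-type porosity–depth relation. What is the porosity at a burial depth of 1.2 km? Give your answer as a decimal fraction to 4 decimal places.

0.2878

phi = phi₀·exp(−c·d) = 0.41 × exp(−0.295 × 1.2) = 0.41 × exp(−0.354)
  = 0.41 × 0.7019 = 0.2878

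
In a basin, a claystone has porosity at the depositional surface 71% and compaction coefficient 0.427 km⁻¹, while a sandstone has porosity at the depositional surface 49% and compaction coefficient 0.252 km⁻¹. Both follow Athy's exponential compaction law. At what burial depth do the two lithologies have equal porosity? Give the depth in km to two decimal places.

2.12 km

Set φ₀ₐ e^(−kₐz) = φ₀ᵦ e^(−kᵦz) ⇒ ln(φ₀ₐ/φ₀ᵦ) = (kₐ − kᵦ)·z
z = ln(0.71/0.49) / (0.427 − 0.252) = 0.3709 / 0.175 = 2.119 km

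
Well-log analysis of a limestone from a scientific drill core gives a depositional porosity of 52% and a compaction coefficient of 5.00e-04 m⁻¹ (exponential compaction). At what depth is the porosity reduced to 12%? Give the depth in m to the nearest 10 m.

2930 m

Working in km (1 km = 1000 m; c in km⁻¹ = c in m⁻¹ × 1000):
Invert Athy's law: d = ln(φ₀/φ) / c
d = ln(0.52/0.12) / 0.5 = ln(4.333) / 0.5 = 1.4663 / 0.5 = 2.933 km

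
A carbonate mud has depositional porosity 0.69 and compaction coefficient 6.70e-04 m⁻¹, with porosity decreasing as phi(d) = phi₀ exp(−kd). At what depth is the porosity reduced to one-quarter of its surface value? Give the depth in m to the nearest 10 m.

2070 m

Working in km (1 km = 1000 m; k in km⁻¹ = k in m⁻¹ × 1000):
phi/phi₀ = 1/4 ⇒ exp(−k·d) = 1/4 ⇒ d = ln(4) / k
d = 1.3863 / 0.67 = 2.069 km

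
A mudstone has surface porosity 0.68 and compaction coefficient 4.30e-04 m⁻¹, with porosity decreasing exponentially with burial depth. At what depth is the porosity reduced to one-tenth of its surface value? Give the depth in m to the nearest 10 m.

Working in km (1 km = 1000 m; k in km⁻¹ = k in m⁻¹ × 1000):
φ/φ₀ = 1/10 ⇒ exp(−k·z) = 1/10 ⇒ z = ln(10) / k
z = 2.3026 / 0.43 = 5.355 km

5350 m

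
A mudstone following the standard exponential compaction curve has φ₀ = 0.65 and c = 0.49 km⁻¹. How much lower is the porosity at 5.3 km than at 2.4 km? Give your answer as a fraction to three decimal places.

φ(2.4) = 0.65·e^(−0.49×2.4) = 0.2005
φ(5.3) = 0.65·e^(−0.49×5.3) = 0.0484
Δφ = 0.2005 − 0.0484 = 0.1521

0.152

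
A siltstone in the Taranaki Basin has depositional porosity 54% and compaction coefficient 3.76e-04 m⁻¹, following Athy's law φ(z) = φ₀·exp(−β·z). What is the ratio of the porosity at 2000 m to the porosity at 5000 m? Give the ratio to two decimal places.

3.09

Working in km (1 km = 1000 m; β in km⁻¹ = β in m⁻¹ × 1000):
φ(z₁)/φ(z₂) = e^(−β·z₁)/e^(−β·z₂) = e^{β(z₂−z₁)}
= exp(0.376 × 3) = exp(1.128) = 3.0895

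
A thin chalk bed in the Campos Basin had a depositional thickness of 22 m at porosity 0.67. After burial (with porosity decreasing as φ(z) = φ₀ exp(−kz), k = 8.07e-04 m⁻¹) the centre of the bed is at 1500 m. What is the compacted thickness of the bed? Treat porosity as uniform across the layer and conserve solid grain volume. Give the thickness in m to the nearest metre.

9 m

Working in km (1 km = 1000 m; k in km⁻¹ = k in m⁻¹ × 1000):
Porosity at 1.5 km: φ = 0.67·exp(−0.807×1.5) = 0.1997
Solid-volume conservation: h(1−φ) = h₀(1−φ₀) ⇒ h = h₀·(1−φ₀)/(1−φ)
h = 0.022 × (1 − 0.67)/(1 − 0.1997) = 0.022 × 0.4123 = 0.0091 km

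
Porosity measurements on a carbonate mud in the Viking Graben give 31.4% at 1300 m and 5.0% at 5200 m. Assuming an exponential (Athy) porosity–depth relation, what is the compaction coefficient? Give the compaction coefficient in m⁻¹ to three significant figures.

Working in km (1 km = 1000 m; c in km⁻¹ = c in m⁻¹ × 1000):
Athy: phi(Z) = phi₀ e^(−cZ) ⇒ phi₁/phi₂ = e^{c(Z₂−Z₁)} ⇒ c = ln(phi₁/phi₂)/(Z₂−Z₁)
c = ln(0.314/0.05) / (5.2 − 1.3) = ln(6.28) / 3.9 = 1.8374 / 3.9 = 0.4711 km⁻¹

0.000471 m⁻¹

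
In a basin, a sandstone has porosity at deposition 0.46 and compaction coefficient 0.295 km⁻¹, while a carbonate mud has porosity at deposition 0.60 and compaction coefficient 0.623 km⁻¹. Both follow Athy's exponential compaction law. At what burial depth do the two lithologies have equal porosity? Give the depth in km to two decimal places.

Set n₀ₐ e^(−kₐz) = n₀ᵦ e^(−kᵦz) ⇒ ln(n₀ₐ/n₀ᵦ) = (kₐ − kᵦ)·z
z = ln(0.46/0.6) / (0.295 − 0.623) = -0.2657 / -0.328 = 0.810 km

0.81 km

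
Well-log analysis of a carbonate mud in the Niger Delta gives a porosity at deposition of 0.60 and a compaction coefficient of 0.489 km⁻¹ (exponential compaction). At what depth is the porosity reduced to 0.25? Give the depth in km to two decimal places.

1.79 km

Invert Athy's law: Z = ln(phi₀/phi) / β
Z = ln(0.6/0.25) / 0.489 = ln(2.4) / 0.489 = 0.8755 / 0.489 = 1.790 km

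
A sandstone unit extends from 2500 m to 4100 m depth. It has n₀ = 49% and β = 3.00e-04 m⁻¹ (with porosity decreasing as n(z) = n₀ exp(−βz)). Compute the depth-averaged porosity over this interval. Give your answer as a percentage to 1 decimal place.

18.4%

Working in km (1 km = 1000 m; β in km⁻¹ = β in m⁻¹ × 1000):
⟨n⟩ = (1/(z₂−z₁)) ∫ n₀ e^(−βz) dz = n₀·(e^(−β·z₁) − e^(−β·z₂)) / (β·(z₂−z₁))
e^(−0.3×2.5) = 0.4724; e^(−0.3×4.1) = 0.2923
⟨n⟩ = 0.49 × (0.4724 − 0.2923) / (0.3 × 1.6) = 0.49 × 0.3752 = 0.1838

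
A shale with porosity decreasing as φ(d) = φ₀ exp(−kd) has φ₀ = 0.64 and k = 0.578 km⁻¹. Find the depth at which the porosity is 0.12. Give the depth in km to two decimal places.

Invert Athy's law: d = ln(φ₀/φ) / k
d = ln(0.64/0.12) / 0.578 = ln(5.333) / 0.578 = 1.6740 / 0.578 = 2.896 km

2.90 km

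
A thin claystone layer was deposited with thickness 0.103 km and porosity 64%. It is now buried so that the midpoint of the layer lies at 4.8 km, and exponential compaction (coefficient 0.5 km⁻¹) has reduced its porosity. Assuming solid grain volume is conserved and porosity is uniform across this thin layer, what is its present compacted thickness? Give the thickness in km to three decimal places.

Porosity at 4.8 km: n = 0.64·exp(−0.5×4.8) = 0.0581
Solid-volume conservation: h(1−n) = h₀(1−n₀) ⇒ h = h₀·(1−n₀)/(1−n)
h = 0.103 × (1 − 0.64)/(1 − 0.0581) = 0.103 × 0.3822 = 0.0394 km

0.039 km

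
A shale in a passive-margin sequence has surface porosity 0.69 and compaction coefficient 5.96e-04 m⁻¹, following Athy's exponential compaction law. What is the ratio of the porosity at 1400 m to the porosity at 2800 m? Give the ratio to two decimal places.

2.30

Working in km (1 km = 1000 m; c in km⁻¹ = c in m⁻¹ × 1000):
phi(d₁)/phi(d₂) = e^(−c·d₁)/e^(−c·d₂) = e^{c(d₂−d₁)}
= exp(0.596 × 1.4) = exp(0.8344) = 2.3034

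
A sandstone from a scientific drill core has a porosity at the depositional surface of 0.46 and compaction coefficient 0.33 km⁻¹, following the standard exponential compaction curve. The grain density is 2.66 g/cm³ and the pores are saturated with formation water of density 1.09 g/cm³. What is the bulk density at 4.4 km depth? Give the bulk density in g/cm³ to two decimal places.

2.49 g/cm³

Porosity at depth: phi = 0.46·exp(−0.33×4.4) = 0.46×0.2341 = 0.1077
Bulk density: ρ_b = (1−phi)ρ_g + phi·ρ_f = 0.8923×2.66 + 0.1077×1.09
       = 2.374 + 0.117 = 2.491 g/cm³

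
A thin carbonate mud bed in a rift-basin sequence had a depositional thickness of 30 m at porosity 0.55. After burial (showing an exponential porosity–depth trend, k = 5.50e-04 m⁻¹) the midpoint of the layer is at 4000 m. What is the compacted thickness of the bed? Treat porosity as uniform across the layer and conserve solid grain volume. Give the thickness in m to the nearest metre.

Working in km (1 km = 1000 m; k in km⁻¹ = k in m⁻¹ × 1000):
Porosity at 4 km: φ = 0.55·exp(−0.55×4) = 0.0609
Solid-volume conservation: h(1−φ) = h₀(1−φ₀) ⇒ h = h₀·(1−φ₀)/(1−φ)
h = 0.03 × (1 − 0.55)/(1 − 0.0609) = 0.03 × 0.4792 = 0.0144 km

14 m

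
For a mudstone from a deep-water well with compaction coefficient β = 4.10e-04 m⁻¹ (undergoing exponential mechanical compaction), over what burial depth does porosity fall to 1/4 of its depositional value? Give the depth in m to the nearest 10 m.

3380 m

Working in km (1 km = 1000 m; β in km⁻¹ = β in m⁻¹ × 1000):
phi/phi₀ = 1/4 ⇒ exp(−β·Z) = 1/4 ⇒ Z = ln(4) / β
Z = 1.3863 / 0.41 = 3.381 km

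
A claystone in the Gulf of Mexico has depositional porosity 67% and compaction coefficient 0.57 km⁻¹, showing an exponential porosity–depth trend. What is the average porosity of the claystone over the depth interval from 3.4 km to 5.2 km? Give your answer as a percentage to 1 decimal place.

6.0%

⟨phi⟩ = (1/(d₂−d₁)) ∫ phi₀ e^(−cd) dd = phi₀·(e^(−c·d₁) − e^(−c·d₂)) / (c·(d₂−d₁))
e^(−0.57×3.4) = 0.1440; e^(−0.57×5.2) = 0.0516
⟨phi⟩ = 0.67 × (0.1440 − 0.0516) / (0.57 × 1.8) = 0.67 × 0.0900 = 0.0603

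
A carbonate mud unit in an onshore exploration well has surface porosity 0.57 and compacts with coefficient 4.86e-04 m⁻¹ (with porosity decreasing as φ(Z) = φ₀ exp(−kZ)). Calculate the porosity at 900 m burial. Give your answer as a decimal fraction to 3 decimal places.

0.368

Working in km (1 km = 1000 m; k in km⁻¹ = k in m⁻¹ × 1000):
φ = φ₀·exp(−k·Z) = 0.57 × exp(−0.486 × 0.9) = 0.57 × exp(−0.4374)
  = 0.57 × 0.6457 = 0.3681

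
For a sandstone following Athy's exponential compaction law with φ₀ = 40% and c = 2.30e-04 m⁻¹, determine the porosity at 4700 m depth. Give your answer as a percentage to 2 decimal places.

13.57%

Working in km (1 km = 1000 m; c in km⁻¹ = c in m⁻¹ × 1000):
φ = φ₀·exp(−c·d) = 0.4 × exp(−0.23 × 4.7) = 0.4 × exp(−1.081)
  = 0.4 × 0.3393 = 0.1357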